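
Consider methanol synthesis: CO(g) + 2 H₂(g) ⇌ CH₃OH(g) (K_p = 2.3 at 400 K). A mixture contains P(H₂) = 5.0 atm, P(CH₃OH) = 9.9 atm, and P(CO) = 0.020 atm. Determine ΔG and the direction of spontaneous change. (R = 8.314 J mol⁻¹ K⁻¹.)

Q_p = P(CH₃OH) / (P(CO)·P(H₂)²) = (9.9) / ((0.020)·(5.0)²) = 19.8
ΔG = RT ln(Q_p/K_p) = (8.314 J mol⁻¹ K⁻¹)(400 K) × ln(19.8/2.3)
   = (3.326 kJ/mol)(2.153) = 7.16 kJ/mol
ΔG > 0, so the forward reaction is non-spontaneous (proceeds in reverse).

ΔG = 7.16 kJ/mol; the forward reaction is non-spontaneous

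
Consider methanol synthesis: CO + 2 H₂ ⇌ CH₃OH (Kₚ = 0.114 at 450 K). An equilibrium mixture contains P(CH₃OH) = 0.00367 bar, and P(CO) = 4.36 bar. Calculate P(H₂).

P(H₂) = 0.0859 bar

At equilibrium, Kₚ = P(CH₃OH) / (P(CO)·P(H₂)²) = 0.114.
(0.00367) / ((4.36)·(P(H₂))²) = 0.114
P(H₂)² = 0.00738 ⇒ P(H₂) = 0.0859 bar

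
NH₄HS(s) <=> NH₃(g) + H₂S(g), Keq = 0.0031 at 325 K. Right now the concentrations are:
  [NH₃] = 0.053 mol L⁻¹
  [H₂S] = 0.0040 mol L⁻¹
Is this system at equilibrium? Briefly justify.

(NH₄HS is a pure solid — omitted from Q.)
Q = [NH₃]·[H₂S] = (0.053)·(0.0040) = 2.1e-4
Q = 2.1e-4 < Keq = 0.0031: net forward reaction.

no; Q < K, reaction proceeds forward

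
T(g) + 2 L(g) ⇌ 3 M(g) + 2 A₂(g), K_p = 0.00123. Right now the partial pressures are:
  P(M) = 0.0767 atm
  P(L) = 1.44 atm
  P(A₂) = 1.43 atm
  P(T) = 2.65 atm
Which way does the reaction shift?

Q_p = P(M)³·P(A₂)² / (P(T)·P(L)²) = (0.0767)³·(1.43)² / ((2.65)·(1.44)²) = 1.68e-4
Q_p = 1.68e-4 < K_p = 0.00123, so the forward reaction proceeds.

toward products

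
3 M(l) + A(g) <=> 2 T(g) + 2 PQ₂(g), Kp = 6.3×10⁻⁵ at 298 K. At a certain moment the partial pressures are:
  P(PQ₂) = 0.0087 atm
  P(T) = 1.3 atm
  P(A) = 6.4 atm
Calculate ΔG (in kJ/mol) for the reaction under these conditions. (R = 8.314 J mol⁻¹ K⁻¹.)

ΔG = -2.84 kJ/mol

(M is a pure liquid — omitted from Qp.)
Qp = P(T)²·P(PQ₂)² / P(A) = (1.3)²·(0.0087)² / (6.4) = 2.00×10⁻⁵
ΔG = RT ln(Qp/Kp) = (8.314 J mol⁻¹ K⁻¹)(298 K) × ln(2.00×10⁻⁵/6.3×10⁻⁵)
   = (2.478 kJ/mol)(-1.147) = -2.84 kJ/mol
ΔG < 0, so the forward reaction is spontaneous (proceeds forward).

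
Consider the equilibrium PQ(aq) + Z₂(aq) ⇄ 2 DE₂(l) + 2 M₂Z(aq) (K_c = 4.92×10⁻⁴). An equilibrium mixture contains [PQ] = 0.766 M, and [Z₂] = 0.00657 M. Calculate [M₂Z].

(DE₂ is a pure liquid — omitted from K_c.)
At equilibrium, K_c = [M₂Z]² / ([PQ]·[Z₂]) = 4.92×10⁻⁴.
([M₂Z])² / ((0.766)·(0.00657)) = 4.92×10⁻⁴
[M₂Z]² = 2.48×10⁻⁶ ⇒ [M₂Z] = 0.00157 M

[M₂Z] = 0.00157 M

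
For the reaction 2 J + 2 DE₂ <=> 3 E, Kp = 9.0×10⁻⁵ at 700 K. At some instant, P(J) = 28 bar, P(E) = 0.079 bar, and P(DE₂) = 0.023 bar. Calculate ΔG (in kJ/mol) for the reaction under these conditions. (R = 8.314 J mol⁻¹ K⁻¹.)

Qp = P(E)³ / (P(J)²·P(DE₂)²) = (0.079)³ / ((28)²·(0.023)²) = 0.00119
ΔG = RT ln(Qp/Kp) = (8.314 J mol⁻¹ K⁻¹)(700 K) × ln(0.00119/9.0×10⁻⁵)
   = (5.820 kJ/mol)(2.582) = 15.0 kJ/mol
ΔG > 0, so the forward reaction is non-spontaneous (proceeds in reverse).

ΔG = 15.0 kJ/mol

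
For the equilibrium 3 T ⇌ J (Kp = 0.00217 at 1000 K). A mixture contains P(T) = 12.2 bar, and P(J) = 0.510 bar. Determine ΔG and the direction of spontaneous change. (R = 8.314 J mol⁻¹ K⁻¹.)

Qp = P(J) / P(T)³ = (0.510) / (12.2)³ = 2.81e-4
ΔG = RT ln(Qp/Kp) = (8.314 J mol⁻¹ K⁻¹)(1000 K) × ln(2.81e-4/0.00217)
   = (8.314 kJ/mol)(-2.044) = -17.0 kJ/mol
ΔG < 0, so the forward reaction is spontaneous (proceeds forward).

ΔG = -17.0 kJ/mol; the forward reaction is spontaneous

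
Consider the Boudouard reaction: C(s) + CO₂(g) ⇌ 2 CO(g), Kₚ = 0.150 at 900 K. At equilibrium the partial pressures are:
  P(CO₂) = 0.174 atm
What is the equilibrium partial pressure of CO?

P(CO) = 0.162 atm

(C is a pure solid — omitted from Kₚ.)
At equilibrium, Kₚ = P(CO)² / P(CO₂) = 0.150.
(P(CO))² / (0.174) = 0.150
P(CO)² = 0.0261 ⇒ P(CO) = 0.162 atm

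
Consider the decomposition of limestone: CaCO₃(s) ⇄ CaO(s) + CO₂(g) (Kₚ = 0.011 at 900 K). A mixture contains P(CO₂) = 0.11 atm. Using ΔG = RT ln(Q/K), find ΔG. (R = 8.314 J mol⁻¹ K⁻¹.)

(CaCO₃, CaO are pure solids — omitted from Qₚ.)
Qₚ = P(CO₂) = 0.110
ΔG = RT ln(Qₚ/Kₚ) = (8.314 J mol⁻¹ K⁻¹)(900 K) × ln(0.110/0.011)
   = (7.483 kJ/mol)(2.303) = 17.2 kJ/mol
ΔG > 0, so the forward reaction is non-spontaneous (proceeds in reverse).

ΔG = 17.2 kJ/mol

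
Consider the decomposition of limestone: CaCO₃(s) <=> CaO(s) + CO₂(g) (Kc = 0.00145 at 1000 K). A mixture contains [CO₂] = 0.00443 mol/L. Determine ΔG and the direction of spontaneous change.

(CaCO₃, CaO are pure solids — omitted from Qc.)
Qc = [CO₂] = 0.00443
ΔG = RT ln(Qc/Kc) = (8.314 J mol⁻¹ K⁻¹)(1000 K) × ln(0.00443/0.00145)
   = (8.314 kJ/mol)(1.117) = 9.29 kJ/mol
ΔG > 0, so the forward reaction is non-spontaneous (proceeds in reverse).

ΔG = 9.29 kJ/mol; the forward reaction is non-spontaneous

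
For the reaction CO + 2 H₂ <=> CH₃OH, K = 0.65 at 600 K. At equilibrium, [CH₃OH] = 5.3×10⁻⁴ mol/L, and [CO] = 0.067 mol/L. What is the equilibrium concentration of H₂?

[H₂] = 0.11 mol/L

At equilibrium, K = [CH₃OH] / ([CO]·[H₂]²) = 0.65.
(5.3×10⁻⁴) / ((0.067)·([H₂])²) = 0.65
[H₂]² = 0.0122 ⇒ [H₂] = 0.11 mol/L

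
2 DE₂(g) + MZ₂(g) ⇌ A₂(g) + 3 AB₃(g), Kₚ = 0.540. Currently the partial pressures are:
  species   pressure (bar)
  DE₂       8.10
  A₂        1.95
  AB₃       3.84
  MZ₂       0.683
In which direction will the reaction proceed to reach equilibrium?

Qₚ = P(A₂)·P(AB₃)³ / (P(DE₂)²·P(MZ₂)) = (1.95)·(3.84)³ / ((8.10)²·(0.683)) = 2.46
Qₚ = 2.46 > Kₚ = 0.540, so the reverse reaction proceeds.

in the reverse direction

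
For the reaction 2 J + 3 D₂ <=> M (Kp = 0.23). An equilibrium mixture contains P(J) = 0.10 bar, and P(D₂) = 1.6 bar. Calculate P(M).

At equilibrium, Kp = P(M) / (P(J)²·P(D₂)³) = 0.23.
(P(M)) / ((0.10)²·(1.6)³) = 0.23
P(M) = 0.00942 = 0.0094 bar

P(M) = 0.0094 bar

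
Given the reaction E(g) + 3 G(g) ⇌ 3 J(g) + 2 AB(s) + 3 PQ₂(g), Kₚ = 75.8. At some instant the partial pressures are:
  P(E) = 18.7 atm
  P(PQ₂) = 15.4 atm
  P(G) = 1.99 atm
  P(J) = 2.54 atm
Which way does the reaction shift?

(AB is a pure solid — omitted from Qₚ.)
Qₚ = P(J)³·P(PQ₂)³ / (P(E)·P(G)³) = (2.54)³·(15.4)³ / ((18.7)·(1.99)³) = 406
Qₚ = 406 > Kₚ = 75.8, so the reverse reaction proceeds.

toward reactants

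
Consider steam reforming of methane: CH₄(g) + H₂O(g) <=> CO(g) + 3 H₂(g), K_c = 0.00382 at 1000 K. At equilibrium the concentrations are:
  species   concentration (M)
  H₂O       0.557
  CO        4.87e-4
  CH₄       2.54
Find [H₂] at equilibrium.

At equilibrium, K_c = [CO]·[H₂]³ / ([CH₄]·[H₂O]) = 0.00382.
(4.87e-4)·([H₂])³ / ((2.54)·(0.557)) = 0.00382
[H₂]³ = 11.1 ⇒ [H₂] = 2.23 M

[H₂] = 2.23 M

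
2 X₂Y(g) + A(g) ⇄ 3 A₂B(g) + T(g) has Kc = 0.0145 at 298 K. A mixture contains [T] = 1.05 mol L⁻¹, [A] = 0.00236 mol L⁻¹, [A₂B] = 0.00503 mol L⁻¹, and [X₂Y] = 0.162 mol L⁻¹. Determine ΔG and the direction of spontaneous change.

ΔG = -4.72 kJ/mol; the forward reaction is spontaneous

Qc = [A₂B]³·[T] / ([X₂Y]²·[A]) = (0.00503)³·(1.05) / ((0.162)²·(0.00236)) = 0.00216
ΔG = RT ln(Qc/Kc) = (8.314 J mol⁻¹ K⁻¹)(298 K) × ln(0.00216/0.0145)
   = (2.478 kJ/mol)(-1.904) = -4.72 kJ/mol
ΔG < 0, so the forward reaction is spontaneous (proceeds forward).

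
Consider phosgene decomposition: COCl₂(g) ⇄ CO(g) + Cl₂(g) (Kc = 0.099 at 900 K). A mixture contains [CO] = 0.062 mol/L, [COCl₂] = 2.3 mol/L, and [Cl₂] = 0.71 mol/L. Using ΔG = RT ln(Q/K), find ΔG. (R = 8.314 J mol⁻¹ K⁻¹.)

Qc = [CO]·[Cl₂] / [COCl₂] = (0.062)·(0.71) / (2.3) = 0.0191
ΔG = RT ln(Qc/Kc) = (8.314 J mol⁻¹ K⁻¹)(900 K) × ln(0.0191/0.099)
   = (7.483 kJ/mol)(-1.645) = -12.3 kJ/mol
ΔG < 0, so the forward reaction is spontaneous (proceeds forward).

ΔG = -12.3 kJ/mol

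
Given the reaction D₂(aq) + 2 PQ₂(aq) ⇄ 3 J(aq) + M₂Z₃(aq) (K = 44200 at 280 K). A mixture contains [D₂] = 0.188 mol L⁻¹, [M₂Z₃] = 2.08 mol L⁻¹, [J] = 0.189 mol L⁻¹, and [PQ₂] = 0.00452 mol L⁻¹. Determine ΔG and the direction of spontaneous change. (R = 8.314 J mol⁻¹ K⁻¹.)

Q = [J]³·[M₂Z₃] / ([D₂]·[PQ₂]²) = (0.189)³·(2.08) / ((0.188)·(0.00452)²) = 3660
ΔG = RT ln(Q/K) = (8.314 J mol⁻¹ K⁻¹)(280 K) × ln(3660/44200)
   = (2.328 kJ/mol)(-2.491) = -5.80 kJ/mol
ΔG < 0, so the forward reaction is spontaneous (proceeds forward).

ΔG = -5.80 kJ/mol; the forward reaction is spontaneous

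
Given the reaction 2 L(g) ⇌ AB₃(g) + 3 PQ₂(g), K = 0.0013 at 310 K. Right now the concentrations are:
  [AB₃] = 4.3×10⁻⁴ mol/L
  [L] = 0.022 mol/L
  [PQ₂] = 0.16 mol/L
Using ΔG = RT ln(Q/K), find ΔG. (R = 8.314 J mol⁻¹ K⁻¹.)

ΔG = 2.65 kJ/mol

Q = [AB₃]·[PQ₂]³ / [L]² = (4.3×10⁻⁴)·(0.16)³ / (0.022)² = 0.00364
ΔG = RT ln(Q/K) = (8.314 J mol⁻¹ K⁻¹)(310 K) × ln(0.00364/0.0013)
   = (2.577 kJ/mol)(1.030) = 2.65 kJ/mol
ΔG > 0, so the forward reaction is non-spontaneous (proceeds in reverse).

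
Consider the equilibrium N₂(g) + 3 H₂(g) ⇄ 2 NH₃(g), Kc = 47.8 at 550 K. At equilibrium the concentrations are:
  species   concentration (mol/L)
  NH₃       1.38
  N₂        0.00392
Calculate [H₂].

At equilibrium, Kc = [NH₃]² / ([N₂]·[H₂]³) = 47.8.
(1.38)² / ((0.00392)·([H₂])³) = 47.8
[H₂]³ = 10.2 ⇒ [H₂] = 2.17 mol/L

[H₂] = 2.17 mol/L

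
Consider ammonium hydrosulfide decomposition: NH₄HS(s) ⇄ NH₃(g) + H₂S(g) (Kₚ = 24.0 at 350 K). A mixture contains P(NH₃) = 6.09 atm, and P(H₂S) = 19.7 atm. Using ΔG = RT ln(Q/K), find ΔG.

(NH₄HS is a pure solid — omitted from Qₚ.)
Qₚ = P(NH₃)·P(H₂S) = (6.09)·(19.7) = 120
ΔG = RT ln(Qₚ/Kₚ) = (8.314 J mol⁻¹ K⁻¹)(350 K) × ln(120/24.0)
   = (2.910 kJ/mol)(1.609) = 4.68 kJ/mol
ΔG > 0, so the forward reaction is non-spontaneous (proceeds in reverse).

ΔG = 4.68 kJ/mol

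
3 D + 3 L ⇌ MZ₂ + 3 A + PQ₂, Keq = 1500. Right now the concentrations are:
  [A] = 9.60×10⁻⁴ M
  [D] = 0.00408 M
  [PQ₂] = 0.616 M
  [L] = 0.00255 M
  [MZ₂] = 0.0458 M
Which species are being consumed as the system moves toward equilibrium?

MZ₂, A, PQ₂ (products)

Q = [MZ₂]·[A]³·[PQ₂] / ([D]³·[L]³) = (0.0458)·(9.60×10⁻⁴)³·(0.616) / ((0.00408)³·(0.00255)³) = 22200
Q = 22200 > Keq = 1500: net reverse reaction.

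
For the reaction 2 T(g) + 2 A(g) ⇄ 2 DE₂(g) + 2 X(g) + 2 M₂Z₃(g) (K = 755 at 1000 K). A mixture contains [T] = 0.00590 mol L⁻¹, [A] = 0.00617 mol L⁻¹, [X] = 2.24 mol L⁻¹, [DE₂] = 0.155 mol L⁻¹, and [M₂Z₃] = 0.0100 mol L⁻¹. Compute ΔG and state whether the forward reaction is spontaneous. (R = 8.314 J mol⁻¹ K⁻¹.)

ΔG = 20.7 kJ/mol; the forward reaction is non-spontaneous

Q = [DE₂]²·[X]²·[M₂Z₃]² / ([T]²·[A]²) = (0.155)²·(2.24)²·(0.0100)² / ((0.00590)²·(0.00617)²) = 9100
ΔG = RT ln(Q/K) = (8.314 J mol⁻¹ K⁻¹)(1000 K) × ln(9100/755)
   = (8.314 kJ/mol)(2.489) = 20.7 kJ/mol
ΔG > 0, so the forward reaction is non-spontaneous (proceeds in reverse).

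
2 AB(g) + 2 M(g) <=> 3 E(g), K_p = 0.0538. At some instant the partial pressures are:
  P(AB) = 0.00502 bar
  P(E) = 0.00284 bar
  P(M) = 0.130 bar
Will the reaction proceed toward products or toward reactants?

no net change (already at equilibrium)

Q_p = P(E)³ / (P(AB)²·P(M)²) = (0.00284)³ / ((0.00502)²·(0.130)²) = 0.0538
Q_p = 0.0538 = K_p, so the system is already at equilibrium.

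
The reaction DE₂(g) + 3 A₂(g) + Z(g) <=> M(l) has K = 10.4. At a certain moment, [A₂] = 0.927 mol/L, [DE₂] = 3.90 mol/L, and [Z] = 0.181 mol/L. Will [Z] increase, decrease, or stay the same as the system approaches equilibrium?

decrease

(M is a pure liquid — omitted from Q.)
Q = 1 / ([DE₂]·[A₂]³·[Z]) = 1 / ((3.90)·(0.927)³·(0.181)) = 1.78
Q = 1.78 < K = 10.4: net forward reaction.
Z is a reactant, so it decreases.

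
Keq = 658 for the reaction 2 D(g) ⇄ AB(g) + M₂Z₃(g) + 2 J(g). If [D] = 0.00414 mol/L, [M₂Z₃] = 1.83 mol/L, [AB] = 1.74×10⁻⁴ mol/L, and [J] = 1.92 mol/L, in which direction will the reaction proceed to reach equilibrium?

Q = [AB]·[M₂Z₃]·[J]² / [D]² = (1.74×10⁻⁴)·(1.83)·(1.92)² / (0.00414)² = 68.5
Q = 68.5 < Keq = 658, so the forward reaction proceeds.

in the forward direction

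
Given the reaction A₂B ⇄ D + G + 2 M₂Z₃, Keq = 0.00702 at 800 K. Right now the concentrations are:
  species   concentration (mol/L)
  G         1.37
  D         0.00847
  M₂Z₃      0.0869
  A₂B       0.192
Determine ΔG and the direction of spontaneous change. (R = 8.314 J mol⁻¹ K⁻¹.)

Q = [D]·[G]·[M₂Z₃]² / [A₂B] = (0.00847)·(1.37)·(0.0869)² / (0.192) = 4.56e-4
ΔG = RT ln(Q/Keq) = (8.314 J mol⁻¹ K⁻¹)(800 K) × ln(4.56e-4/0.00702)
   = (6.651 kJ/mol)(-2.734) = -18.2 kJ/mol
ΔG < 0, so the forward reaction is spontaneous (proceeds forward).

ΔG = -18.2 kJ/mol; the forward reaction is spontaneous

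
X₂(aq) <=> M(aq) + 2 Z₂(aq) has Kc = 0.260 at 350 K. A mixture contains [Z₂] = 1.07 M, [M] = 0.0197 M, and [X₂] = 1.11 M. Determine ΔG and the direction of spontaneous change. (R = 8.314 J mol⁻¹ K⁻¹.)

Qc = [M]·[Z₂]² / [X₂] = (0.0197)·(1.07)² / (1.11) = 0.0203
ΔG = RT ln(Qc/Kc) = (8.314 J mol⁻¹ K⁻¹)(350 K) × ln(0.0203/0.260)
   = (2.910 kJ/mol)(-2.550) = -7.42 kJ/mol
ΔG < 0, so the forward reaction is spontaneous (proceeds forward).

ΔG = -7.42 kJ/mol; the forward reaction is spontaneous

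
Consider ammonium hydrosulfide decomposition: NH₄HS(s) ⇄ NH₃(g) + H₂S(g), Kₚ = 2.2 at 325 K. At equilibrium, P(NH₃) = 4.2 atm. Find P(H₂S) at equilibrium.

(NH₄HS is a pure solid — omitted from Kₚ.)
At equilibrium, Kₚ = P(NH₃)·P(H₂S) = 2.2.
(4.2)·(P(H₂S)) = 2.2
P(H₂S) = 0.524 = 0.52 atm

P(H₂S) = 0.52 atm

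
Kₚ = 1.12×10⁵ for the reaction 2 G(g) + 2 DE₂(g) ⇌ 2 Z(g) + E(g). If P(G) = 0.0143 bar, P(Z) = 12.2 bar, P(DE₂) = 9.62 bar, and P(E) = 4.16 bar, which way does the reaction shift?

Qₚ = P(Z)²·P(E) / (P(G)²·P(DE₂)²) = (12.2)²·(4.16) / ((0.0143)²·(9.62)²) = 32700
Qₚ = 32700 < Kₚ = 1.12×10⁵, so the forward reaction proceeds.

toward products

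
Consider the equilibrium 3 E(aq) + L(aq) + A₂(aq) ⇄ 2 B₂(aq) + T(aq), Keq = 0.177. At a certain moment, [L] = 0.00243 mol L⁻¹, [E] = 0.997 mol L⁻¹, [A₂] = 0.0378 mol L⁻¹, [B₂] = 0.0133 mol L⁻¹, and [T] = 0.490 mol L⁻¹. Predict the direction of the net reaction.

to the left

Q = [B₂]²·[T] / ([E]³·[L]·[A₂]) = (0.0133)²·(0.490) / ((0.997)³·(0.00243)·(0.0378)) = 0.952
Q = 0.952 > Keq = 0.177, so the reverse reaction proceeds.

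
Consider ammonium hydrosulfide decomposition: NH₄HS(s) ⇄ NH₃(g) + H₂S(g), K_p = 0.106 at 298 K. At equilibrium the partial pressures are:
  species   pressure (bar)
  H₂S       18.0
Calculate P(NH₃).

(NH₄HS is a pure solid — omitted from K_p.)
At equilibrium, K_p = P(NH₃)·P(H₂S) = 0.106.
(P(NH₃))·(18.0) = 0.106
P(NH₃) = 0.00589 bar

P(NH₃) = 0.00589 bar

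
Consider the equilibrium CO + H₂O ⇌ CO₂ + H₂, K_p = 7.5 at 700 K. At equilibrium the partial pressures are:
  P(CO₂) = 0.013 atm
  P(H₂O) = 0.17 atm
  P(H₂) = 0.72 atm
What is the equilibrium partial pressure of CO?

P(CO) = 0.0073 atm

At equilibrium, K_p = P(CO₂)·P(H₂) / (P(CO)·P(H₂O)) = 7.5.
(0.013)·(0.72) / ((P(CO))·(0.17)) = 7.5
P(CO) = 0.00734 = 0.0073 atm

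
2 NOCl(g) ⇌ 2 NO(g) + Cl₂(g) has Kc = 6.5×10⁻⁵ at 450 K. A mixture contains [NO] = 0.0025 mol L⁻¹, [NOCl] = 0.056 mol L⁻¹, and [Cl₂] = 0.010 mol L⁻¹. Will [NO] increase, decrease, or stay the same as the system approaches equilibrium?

increase

Qc = [NO]²·[Cl₂] / [NOCl]² = (0.0025)²·(0.010) / (0.056)² = 2.0×10⁻⁵
Qc = 2.0×10⁻⁵ < Kc = 6.5×10⁻⁵: net forward reaction.
NO is a product, so it increases.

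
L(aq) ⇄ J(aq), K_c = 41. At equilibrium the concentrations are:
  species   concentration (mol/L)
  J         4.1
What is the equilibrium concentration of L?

[L] = 0.10 mol/L

At equilibrium, K_c = [J] / [L] = 41.
(4.1) / ([L]) = 41
[L] = 0.100 = 0.10 mol/L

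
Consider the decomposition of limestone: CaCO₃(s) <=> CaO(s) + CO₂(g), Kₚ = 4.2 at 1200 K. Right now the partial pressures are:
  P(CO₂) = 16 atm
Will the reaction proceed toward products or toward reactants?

to the left

(CaCO₃, CaO are pure solids — omitted from Qₚ.)
Qₚ = P(CO₂) = 16
Qₚ = 16 > Kₚ = 4.2, so the reverse reaction proceeds.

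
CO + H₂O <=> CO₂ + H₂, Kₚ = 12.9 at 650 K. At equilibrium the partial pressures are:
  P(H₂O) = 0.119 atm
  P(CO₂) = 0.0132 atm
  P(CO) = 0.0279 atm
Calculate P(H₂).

P(H₂) = 3.24 atm

At equilibrium, Kₚ = P(CO₂)·P(H₂) / (P(CO)·P(H₂O)) = 12.9.
(0.0132)·(P(H₂)) / ((0.0279)·(0.119)) = 12.9
P(H₂) = 3.24 atm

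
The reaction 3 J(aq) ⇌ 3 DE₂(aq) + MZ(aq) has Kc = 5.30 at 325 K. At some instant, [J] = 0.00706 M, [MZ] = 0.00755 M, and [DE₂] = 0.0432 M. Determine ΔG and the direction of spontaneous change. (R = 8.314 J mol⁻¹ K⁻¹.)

Qc = [DE₂]³·[MZ] / [J]³ = (0.0432)³·(0.00755) / (0.00706)³ = 1.73
ΔG = RT ln(Qc/Kc) = (8.314 J mol⁻¹ K⁻¹)(325 K) × ln(1.73/5.30)
   = (2.702 kJ/mol)(-1.120) = -3.03 kJ/mol
ΔG < 0, so the forward reaction is spontaneous (proceeds forward).

ΔG = -3.03 kJ/mol; the forward reaction is spontaneous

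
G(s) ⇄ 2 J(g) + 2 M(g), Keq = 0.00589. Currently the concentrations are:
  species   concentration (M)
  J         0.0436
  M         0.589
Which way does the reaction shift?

in the forward direction

(G is a pure solid — omitted from Q.)
Q = [J]²·[M]² = (0.0436)²·(0.589)² = 6.59e-4
Q = 6.59e-4 < Keq = 0.00589, so the forward reaction proceeds.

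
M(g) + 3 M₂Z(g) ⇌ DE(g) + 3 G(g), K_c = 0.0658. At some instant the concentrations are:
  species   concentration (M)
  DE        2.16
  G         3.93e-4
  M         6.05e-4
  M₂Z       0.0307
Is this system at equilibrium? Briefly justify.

Q_c = [DE]·[G]³ / ([M]·[M₂Z]³) = (2.16)·(3.93e-4)³ / ((6.05e-4)·(0.0307)³) = 0.00749
Q_c = 0.00749 < K_c = 0.0658: net forward reaction.

no; Q < K, reaction proceeds forward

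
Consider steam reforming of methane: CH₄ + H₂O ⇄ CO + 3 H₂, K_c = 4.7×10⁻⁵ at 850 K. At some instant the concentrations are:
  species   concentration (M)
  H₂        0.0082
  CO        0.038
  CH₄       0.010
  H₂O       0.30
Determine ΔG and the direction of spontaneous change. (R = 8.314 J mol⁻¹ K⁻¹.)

ΔG = -13.5 kJ/mol; the forward reaction is spontaneous

Q_c = [CO]·[H₂]³ / ([CH₄]·[H₂O]) = (0.038)·(0.0082)³ / ((0.010)·(0.30)) = 6.98×10⁻⁶
ΔG = RT ln(Q_c/K_c) = (8.314 J mol⁻¹ K⁻¹)(850 K) × ln(6.98×10⁻⁶/4.7×10⁻⁵)
   = (7.067 kJ/mol)(-1.907) = -13.5 kJ/mol
ΔG < 0, so the forward reaction is spontaneous (proceeds forward).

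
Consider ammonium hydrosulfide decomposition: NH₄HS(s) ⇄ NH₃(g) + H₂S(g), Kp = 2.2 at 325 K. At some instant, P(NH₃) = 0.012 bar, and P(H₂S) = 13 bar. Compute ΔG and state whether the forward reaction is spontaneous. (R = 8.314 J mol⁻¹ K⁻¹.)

(NH₄HS is a pure solid — omitted from Qp.)
Qp = P(NH₃)·P(H₂S) = (0.012)·(13) = 0.156
ΔG = RT ln(Qp/Kp) = (8.314 J mol⁻¹ K⁻¹)(325 K) × ln(0.156/2.2)
   = (2.702 kJ/mol)(-2.646) = -7.15 kJ/mol
ΔG < 0, so the forward reaction is spontaneous (proceeds forward).

ΔG = -7.15 kJ/mol; the forward reaction is spontaneous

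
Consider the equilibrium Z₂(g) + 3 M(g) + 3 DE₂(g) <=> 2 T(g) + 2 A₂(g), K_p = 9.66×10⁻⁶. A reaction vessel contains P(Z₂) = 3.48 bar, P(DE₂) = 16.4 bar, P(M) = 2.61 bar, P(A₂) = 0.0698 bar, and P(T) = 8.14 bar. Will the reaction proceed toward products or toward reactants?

forward (toward products)

Q_p = P(T)²·P(A₂)² / (P(Z₂)·P(M)³·P(DE₂)³) = (8.14)²·(0.0698)² / ((3.48)·(2.61)³·(16.4)³) = 1.18×10⁻⁶
Q_p = 1.18×10⁻⁶ < K_p = 9.66×10⁻⁶, so the forward reaction proceeds.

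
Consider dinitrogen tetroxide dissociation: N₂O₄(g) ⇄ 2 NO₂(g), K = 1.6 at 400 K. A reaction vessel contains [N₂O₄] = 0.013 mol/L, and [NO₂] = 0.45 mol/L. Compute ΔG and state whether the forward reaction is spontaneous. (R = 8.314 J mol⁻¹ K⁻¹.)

ΔG = 7.57 kJ/mol; the forward reaction is non-spontaneous

Q = [NO₂]² / [N₂O₄] = (0.45)² / (0.013) = 15.6
ΔG = RT ln(Q/K) = (8.314 J mol⁻¹ K⁻¹)(400 K) × ln(15.6/1.6)
   = (3.326 kJ/mol)(2.277) = 7.57 kJ/mol
ΔG > 0, so the forward reaction is non-spontaneous (proceeds in reverse).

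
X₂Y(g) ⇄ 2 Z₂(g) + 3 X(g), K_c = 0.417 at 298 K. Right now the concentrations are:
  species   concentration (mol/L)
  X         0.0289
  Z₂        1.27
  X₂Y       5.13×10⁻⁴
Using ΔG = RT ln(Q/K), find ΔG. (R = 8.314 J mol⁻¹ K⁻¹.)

ΔG = -4.22 kJ/mol

Q_c = [Z₂]²·[X]³ / [X₂Y] = (1.27)²·(0.0289)³ / (5.13×10⁻⁴) = 0.0759
ΔG = RT ln(Q_c/K_c) = (8.314 J mol⁻¹ K⁻¹)(298 K) × ln(0.0759/0.417)
   = (2.478 kJ/mol)(-1.704) = -4.22 kJ/mol
ΔG < 0, so the forward reaction is spontaneous (proceeds forward).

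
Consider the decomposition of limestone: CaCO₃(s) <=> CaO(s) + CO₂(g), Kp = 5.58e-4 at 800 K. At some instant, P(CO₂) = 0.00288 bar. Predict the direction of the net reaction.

(CaCO₃, CaO are pure solids — omitted from Qp.)
Qp = P(CO₂) = 0.00288
Qp = 0.00288 > Kp = 5.58e-4, so the reverse reaction proceeds.

to the left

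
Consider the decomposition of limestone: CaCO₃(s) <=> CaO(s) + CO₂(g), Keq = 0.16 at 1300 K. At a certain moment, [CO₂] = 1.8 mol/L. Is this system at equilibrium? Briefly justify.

no; Q > K, reaction proceeds in reverse

(CaCO₃, CaO are pure solids — omitted from Q.)
Q = [CO₂] = 1.8
Q = 1.8 > Keq = 0.16: net reverse reaction.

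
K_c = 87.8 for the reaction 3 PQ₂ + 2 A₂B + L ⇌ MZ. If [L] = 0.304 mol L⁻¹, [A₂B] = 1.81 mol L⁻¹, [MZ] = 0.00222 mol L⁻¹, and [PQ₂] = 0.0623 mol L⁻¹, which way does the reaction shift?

Q_c = [MZ] / ([PQ₂]³·[A₂B]²·[L]) = (0.00222) / ((0.0623)³·(1.81)²·(0.304)) = 9.22
Q_c = 9.22 < K_c = 87.8, so the forward reaction proceeds.

toward products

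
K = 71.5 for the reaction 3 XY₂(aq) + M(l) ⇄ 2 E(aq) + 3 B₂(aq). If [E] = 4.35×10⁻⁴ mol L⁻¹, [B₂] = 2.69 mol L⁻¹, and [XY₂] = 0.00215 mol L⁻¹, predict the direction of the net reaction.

reverse (toward reactants)

(M is a pure liquid — omitted from Q.)
Q = [E]²·[B₂]³ / [XY₂]³ = (4.35×10⁻⁴)²·(2.69)³ / (0.00215)³ = 371
Q = 371 > K = 71.5, so the reverse reaction proceeds.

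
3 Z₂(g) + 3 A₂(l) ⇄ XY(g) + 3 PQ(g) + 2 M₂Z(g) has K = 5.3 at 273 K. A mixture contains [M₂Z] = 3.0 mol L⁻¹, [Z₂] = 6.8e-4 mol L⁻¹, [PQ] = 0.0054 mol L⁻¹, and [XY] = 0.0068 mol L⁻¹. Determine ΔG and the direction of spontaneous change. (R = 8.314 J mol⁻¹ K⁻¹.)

(A₂ is a pure liquid — omitted from Q.)
Q = [XY]·[PQ]³·[M₂Z]² / [Z₂]³ = (0.0068)·(0.0054)³·(3.0)² / (6.8e-4)³ = 30.6
ΔG = RT ln(Q/K) = (8.314 J mol⁻¹ K⁻¹)(273 K) × ln(30.6/5.3)
   = (2.270 kJ/mol)(1.753) = 3.98 kJ/mol
ΔG > 0, so the forward reaction is non-spontaneous (proceeds in reverse).

ΔG = 3.98 kJ/mol; the forward reaction is non-spontaneous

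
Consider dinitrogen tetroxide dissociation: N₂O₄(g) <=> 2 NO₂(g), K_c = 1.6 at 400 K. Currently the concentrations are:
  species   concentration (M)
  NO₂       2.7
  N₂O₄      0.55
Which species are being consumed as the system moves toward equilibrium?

NO₂ (products)

Q_c = [NO₂]² / [N₂O₄] = (2.7)² / (0.55) = 13
Q_c = 13 > K_c = 1.6: net reverse reaction.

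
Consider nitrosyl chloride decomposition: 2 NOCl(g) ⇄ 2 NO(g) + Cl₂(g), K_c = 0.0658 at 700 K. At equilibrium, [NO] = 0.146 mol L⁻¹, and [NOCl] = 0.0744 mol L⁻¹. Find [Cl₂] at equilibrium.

At equilibrium, K_c = [NO]²·[Cl₂] / [NOCl]² = 0.0658.
(0.146)²·([Cl₂]) / (0.0744)² = 0.0658
[Cl₂] = 0.0171 mol L⁻¹

[Cl₂] = 0.0171 mol L⁻¹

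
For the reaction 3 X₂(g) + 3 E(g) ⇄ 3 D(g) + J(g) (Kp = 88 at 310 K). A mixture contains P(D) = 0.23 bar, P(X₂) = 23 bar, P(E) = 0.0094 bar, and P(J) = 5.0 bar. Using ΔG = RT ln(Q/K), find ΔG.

ΔG = -6.91 kJ/mol

Qp = P(D)³·P(J) / (P(X₂)³·P(E)³) = (0.23)³·(5.0) / ((23)³·(0.0094)³) = 6.02
ΔG = RT ln(Qp/Kp) = (8.314 J mol⁻¹ K⁻¹)(310 K) × ln(6.02/88)
   = (2.577 kJ/mol)(-2.682) = -6.91 kJ/mol
ΔG < 0, so the forward reaction is spontaneous (proceeds forward).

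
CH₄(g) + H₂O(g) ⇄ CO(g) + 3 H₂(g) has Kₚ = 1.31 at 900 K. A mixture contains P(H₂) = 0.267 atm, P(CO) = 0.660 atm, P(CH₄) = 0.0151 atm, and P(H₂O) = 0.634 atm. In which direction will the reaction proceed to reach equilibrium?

Qₚ = P(CO)·P(H₂)³ / (P(CH₄)·P(H₂O)) = (0.660)·(0.267)³ / ((0.0151)·(0.634)) = 1.31
Qₚ = 1.31 = Kₚ, so the system is already at equilibrium.

no net change (already at equilibrium)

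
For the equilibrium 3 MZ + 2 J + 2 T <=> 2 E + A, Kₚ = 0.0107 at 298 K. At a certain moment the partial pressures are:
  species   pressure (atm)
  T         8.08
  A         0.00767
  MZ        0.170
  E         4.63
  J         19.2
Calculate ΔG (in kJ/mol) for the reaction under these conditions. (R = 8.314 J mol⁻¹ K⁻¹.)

Qₚ = P(E)²·P(A) / (P(MZ)³·P(J)²·P(T)²) = (4.63)²·(0.00767) / ((0.170)³·(19.2)²·(8.08)²) = 0.00139
ΔG = RT ln(Qₚ/Kₚ) = (8.314 J mol⁻¹ K⁻¹)(298 K) × ln(0.00139/0.0107)
   = (2.478 kJ/mol)(-2.041) = -5.06 kJ/mol
ΔG < 0, so the forward reaction is spontaneous (proceeds forward).

ΔG = -5.06 kJ/mol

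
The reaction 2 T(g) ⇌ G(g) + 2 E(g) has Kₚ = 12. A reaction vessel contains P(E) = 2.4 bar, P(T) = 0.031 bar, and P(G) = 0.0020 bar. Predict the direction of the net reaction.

Qₚ = P(G)·P(E)² / P(T)² = (0.0020)·(2.4)² / (0.031)² = 12
Qₚ = 12 = Kₚ, so the system is already at equilibrium.

neither direction; the system is at equilibrium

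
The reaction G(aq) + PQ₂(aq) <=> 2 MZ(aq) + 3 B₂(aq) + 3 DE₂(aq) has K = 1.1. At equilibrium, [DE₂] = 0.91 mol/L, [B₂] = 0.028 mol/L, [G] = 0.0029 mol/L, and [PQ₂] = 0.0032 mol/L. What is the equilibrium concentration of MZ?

[MZ] = 0.79 mol/L

At equilibrium, K = [MZ]²·[B₂]³·[DE₂]³ / ([G]·[PQ₂]) = 1.1.
([MZ])²·(0.028)³·(0.91)³ / ((0.0029)·(0.0032)) = 1.1
[MZ]² = 0.617 ⇒ [MZ] = 0.79 mol/L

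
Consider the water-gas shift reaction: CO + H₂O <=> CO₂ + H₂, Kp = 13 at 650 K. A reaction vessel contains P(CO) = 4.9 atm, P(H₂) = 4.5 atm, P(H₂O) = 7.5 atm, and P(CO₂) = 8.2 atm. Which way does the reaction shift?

Qp = P(CO₂)·P(H₂) / (P(CO)·P(H₂O)) = (8.2)·(4.5) / ((4.9)·(7.5)) = 1.0
Qp = 1.0 < Kp = 13, so the forward reaction proceeds.

to the right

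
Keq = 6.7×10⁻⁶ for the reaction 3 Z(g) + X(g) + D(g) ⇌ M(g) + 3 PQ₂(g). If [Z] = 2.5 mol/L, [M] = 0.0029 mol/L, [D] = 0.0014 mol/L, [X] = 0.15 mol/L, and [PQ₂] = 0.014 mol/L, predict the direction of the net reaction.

to the right

Q = [M]·[PQ₂]³ / ([Z]³·[X]·[D]) = (0.0029)·(0.014)³ / ((2.5)³·(0.15)·(0.0014)) = 2.4×10⁻⁶
Q = 2.4×10⁻⁶ < Keq = 6.7×10⁻⁶, so the forward reaction proceeds.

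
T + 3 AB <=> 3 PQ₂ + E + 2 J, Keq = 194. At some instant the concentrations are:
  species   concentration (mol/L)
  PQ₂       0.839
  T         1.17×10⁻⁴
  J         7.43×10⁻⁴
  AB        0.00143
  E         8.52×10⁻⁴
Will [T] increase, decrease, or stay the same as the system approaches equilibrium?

increase

Q = [PQ₂]³·[E]·[J]² / ([T]·[AB]³) = (0.839)³·(8.52×10⁻⁴)·(7.43×10⁻⁴)² / ((1.17×10⁻⁴)·(0.00143)³) = 812
Q = 812 > Keq = 194: net reverse reaction.
T is a reactant, so it increases.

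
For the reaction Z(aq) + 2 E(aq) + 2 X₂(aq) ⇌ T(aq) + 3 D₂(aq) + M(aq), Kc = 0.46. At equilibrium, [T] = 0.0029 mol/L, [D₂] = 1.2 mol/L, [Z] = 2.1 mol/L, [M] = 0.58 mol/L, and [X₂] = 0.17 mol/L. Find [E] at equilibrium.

[E] = 0.32 mol/L

At equilibrium, Kc = [T]·[D₂]³·[M] / ([Z]·[E]²·[X₂]²) = 0.46.
(0.0029)·(1.2)³·(0.58) / ((2.1)·([E])²·(0.17)²) = 0.46
[E]² = 0.104 ⇒ [E] = 0.32 mol/L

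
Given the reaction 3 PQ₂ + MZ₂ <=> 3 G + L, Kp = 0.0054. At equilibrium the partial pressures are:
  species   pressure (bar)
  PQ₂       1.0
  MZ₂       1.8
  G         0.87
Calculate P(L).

P(L) = 0.015 bar

At equilibrium, Kp = P(G)³·P(L) / (P(PQ₂)³·P(MZ₂)) = 0.0054.
(0.87)³·(P(L)) / ((1.0)³·(1.8)) = 0.0054
P(L) = 0.0148 = 0.015 bar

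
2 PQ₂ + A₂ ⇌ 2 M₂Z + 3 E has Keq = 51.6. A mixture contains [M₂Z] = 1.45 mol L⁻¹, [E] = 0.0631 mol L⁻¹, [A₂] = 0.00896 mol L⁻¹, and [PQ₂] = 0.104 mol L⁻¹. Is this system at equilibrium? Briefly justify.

no; Q < K, reaction proceeds forward

Q = [M₂Z]²·[E]³ / ([PQ₂]²·[A₂]) = (1.45)²·(0.0631)³ / ((0.104)²·(0.00896)) = 5.45
Q = 5.45 < Keq = 51.6: net forward reaction.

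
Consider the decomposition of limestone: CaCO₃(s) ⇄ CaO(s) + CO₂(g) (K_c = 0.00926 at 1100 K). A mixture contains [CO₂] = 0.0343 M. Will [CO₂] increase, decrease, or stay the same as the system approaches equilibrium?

(CaCO₃, CaO are pure solids — omitted from Q_c.)
Q_c = [CO₂] = 0.0343
Q_c = 0.0343 > K_c = 0.00926: net reverse reaction.
CO₂ is a product, so it decreases.

decrease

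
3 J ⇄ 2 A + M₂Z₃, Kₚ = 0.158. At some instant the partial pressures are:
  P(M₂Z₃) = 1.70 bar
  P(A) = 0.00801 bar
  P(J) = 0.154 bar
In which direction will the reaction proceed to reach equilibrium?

Qₚ = P(A)²·P(M₂Z₃) / P(J)³ = (0.00801)²·(1.70) / (0.154)³ = 0.0299
Qₚ = 0.0299 < Kₚ = 0.158, so the forward reaction proceeds.

to the right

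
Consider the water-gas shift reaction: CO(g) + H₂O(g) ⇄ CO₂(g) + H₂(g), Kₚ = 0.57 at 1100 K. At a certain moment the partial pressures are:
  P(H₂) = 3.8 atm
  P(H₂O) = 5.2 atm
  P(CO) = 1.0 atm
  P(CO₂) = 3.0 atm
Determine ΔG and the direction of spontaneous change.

Qₚ = P(CO₂)·P(H₂) / (P(CO)·P(H₂O)) = (3.0)·(3.8) / ((1.0)·(5.2)) = 2.19
ΔG = RT ln(Qₚ/Kₚ) = (8.314 J mol⁻¹ K⁻¹)(1100 K) × ln(2.19/0.57)
   = (9.145 kJ/mol)(1.346) = 12.3 kJ/mol
ΔG > 0, so the forward reaction is non-spontaneous (proceeds in reverse).

ΔG = 12.3 kJ/mol; the forward reaction is non-spontaneous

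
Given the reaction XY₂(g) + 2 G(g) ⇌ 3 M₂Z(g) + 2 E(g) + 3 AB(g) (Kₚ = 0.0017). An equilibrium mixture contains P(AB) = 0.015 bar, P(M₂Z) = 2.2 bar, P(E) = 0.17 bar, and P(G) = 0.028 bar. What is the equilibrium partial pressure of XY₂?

P(XY₂) = 0.78 bar

At equilibrium, Kₚ = P(M₂Z)³·P(E)²·P(AB)³ / (P(XY₂)·P(G)²) = 0.0017.
(2.2)³·(0.17)²·(0.015)³ / ((P(XY₂))·(0.028)²) = 0.0017
P(XY₂) = 0.779 = 0.78 bar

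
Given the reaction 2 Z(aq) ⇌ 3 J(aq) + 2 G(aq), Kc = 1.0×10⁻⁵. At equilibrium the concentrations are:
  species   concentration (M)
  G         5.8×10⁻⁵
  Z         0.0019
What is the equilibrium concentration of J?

[J] = 0.22 M

At equilibrium, Kc = [J]³·[G]² / [Z]² = 1.0×10⁻⁵.
([J])³·(5.8×10⁻⁵)² / (0.0019)² = 1.0×10⁻⁵
[J]³ = 0.0107 ⇒ [J] = 0.22 M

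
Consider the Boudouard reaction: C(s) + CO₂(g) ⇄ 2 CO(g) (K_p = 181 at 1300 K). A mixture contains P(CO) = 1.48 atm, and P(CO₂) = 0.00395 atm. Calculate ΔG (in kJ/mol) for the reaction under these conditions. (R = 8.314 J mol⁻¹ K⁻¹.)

(C is a pure solid — omitted from Q_p.)
Q_p = P(CO)² / P(CO₂) = (1.48)² / (0.00395) = 555
ΔG = RT ln(Q_p/K_p) = (8.314 J mol⁻¹ K⁻¹)(1300 K) × ln(555/181)
   = (10.81 kJ/mol)(1.120) = 12.1 kJ/mol
ΔG > 0, so the forward reaction is non-spontaneous (proceeds in reverse).

ΔG = 12.1 kJ/mol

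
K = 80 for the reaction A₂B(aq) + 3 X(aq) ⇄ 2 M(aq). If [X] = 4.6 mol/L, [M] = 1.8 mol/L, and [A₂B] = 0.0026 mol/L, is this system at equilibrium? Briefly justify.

Q = [M]² / ([A₂B]·[X]³) = (1.8)² / ((0.0026)·(4.6)³) = 13
Q = 13 < K = 80: net forward reaction.

no; Q < K, reaction proceeds forward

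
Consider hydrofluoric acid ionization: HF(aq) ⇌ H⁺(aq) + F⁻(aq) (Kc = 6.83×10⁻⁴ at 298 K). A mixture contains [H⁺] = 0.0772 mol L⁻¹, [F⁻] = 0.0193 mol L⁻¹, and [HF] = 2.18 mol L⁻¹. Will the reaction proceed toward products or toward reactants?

Qc = [H⁺]·[F⁻] / [HF] = (0.0772)·(0.0193) / (2.18) = 6.83×10⁻⁴
Qc = 6.83×10⁻⁴ = Kc, so the system is already at equilibrium.

no net change (already at equilibrium)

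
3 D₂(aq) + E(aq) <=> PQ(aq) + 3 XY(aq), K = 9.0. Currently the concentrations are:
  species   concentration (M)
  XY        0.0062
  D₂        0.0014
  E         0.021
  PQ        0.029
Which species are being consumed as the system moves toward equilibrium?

Q = [PQ]·[XY]³ / ([D₂]³·[E]) = (0.029)·(0.0062)³ / ((0.0014)³·(0.021)) = 120
Q = 120 > K = 9.0: net reverse reaction.

PQ, XY (products)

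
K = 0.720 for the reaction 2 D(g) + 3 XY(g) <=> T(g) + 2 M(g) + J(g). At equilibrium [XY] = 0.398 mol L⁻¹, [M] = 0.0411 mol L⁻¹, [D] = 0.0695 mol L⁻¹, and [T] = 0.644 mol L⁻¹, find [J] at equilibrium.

At equilibrium, K = [T]·[M]²·[J] / ([D]²·[XY]³) = 0.720.
(0.644)·(0.0411)²·([J]) / ((0.0695)²·(0.398)³) = 0.720
[J] = 0.202 mol L⁻¹

[J] = 0.202 mol L⁻¹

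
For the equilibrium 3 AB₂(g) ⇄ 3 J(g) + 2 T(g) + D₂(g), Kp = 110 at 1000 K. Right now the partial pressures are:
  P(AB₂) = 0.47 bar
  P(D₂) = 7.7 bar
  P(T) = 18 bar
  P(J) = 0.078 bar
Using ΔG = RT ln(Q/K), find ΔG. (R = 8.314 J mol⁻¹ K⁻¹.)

Qp = P(J)³·P(T)²·P(D₂) / P(AB₂)³ = (0.078)³·(18)²·(7.7) / (0.47)³ = 11.4
ΔG = RT ln(Qp/Kp) = (8.314 J mol⁻¹ K⁻¹)(1000 K) × ln(11.4/110)
   = (8.314 kJ/mol)(-2.267) = -18.8 kJ/mol
ΔG < 0, so the forward reaction is spontaneous (proceeds forward).

ΔG = -18.8 kJ/mol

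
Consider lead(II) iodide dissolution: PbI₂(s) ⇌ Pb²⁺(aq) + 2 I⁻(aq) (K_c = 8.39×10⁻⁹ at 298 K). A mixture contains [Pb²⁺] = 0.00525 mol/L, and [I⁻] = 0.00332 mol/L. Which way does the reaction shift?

(PbI₂ is a pure solid — omitted from Q_c.)
Q_c = [Pb²⁺]·[I⁻]² = (0.00525)·(0.00332)² = 5.79×10⁻⁸
Q_c = 5.79×10⁻⁸ > K_c = 8.39×10⁻⁹, so the reverse reaction proceeds.

reverse (toward reactants)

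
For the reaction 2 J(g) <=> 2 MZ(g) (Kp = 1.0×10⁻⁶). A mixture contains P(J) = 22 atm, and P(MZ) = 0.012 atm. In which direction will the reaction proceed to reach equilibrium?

Qp = P(MZ)² / P(J)² = (0.012)² / (22)² = 3.0×10⁻⁷
Qp = 3.0×10⁻⁷ < Kp = 1.0×10⁻⁶, so the forward reaction proceeds.

toward products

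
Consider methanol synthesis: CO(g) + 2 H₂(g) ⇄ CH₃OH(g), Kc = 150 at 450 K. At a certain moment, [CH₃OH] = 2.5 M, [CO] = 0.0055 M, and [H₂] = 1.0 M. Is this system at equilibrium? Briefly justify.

Qc = [CH₃OH] / ([CO]·[H₂]²) = (2.5) / ((0.0055)·(1.0)²) = 450
Qc = 450 > Kc = 150: net reverse reaction.

no; Q > K, reaction proceeds in reverse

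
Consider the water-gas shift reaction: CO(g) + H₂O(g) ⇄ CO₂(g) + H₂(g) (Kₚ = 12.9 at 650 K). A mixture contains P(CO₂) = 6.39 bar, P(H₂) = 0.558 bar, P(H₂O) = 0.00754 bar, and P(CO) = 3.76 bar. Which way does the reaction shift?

to the left

Qₚ = P(CO₂)·P(H₂) / (P(CO)·P(H₂O)) = (6.39)·(0.558) / ((3.76)·(0.00754)) = 126
Qₚ = 126 > Kₚ = 12.9, so the reverse reaction proceeds.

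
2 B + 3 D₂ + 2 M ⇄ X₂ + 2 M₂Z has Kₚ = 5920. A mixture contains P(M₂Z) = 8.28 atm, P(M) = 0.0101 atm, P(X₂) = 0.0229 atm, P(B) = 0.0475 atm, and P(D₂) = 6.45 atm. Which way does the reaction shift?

reverse (toward reactants)

Qₚ = P(X₂)·P(M₂Z)² / (P(B)²·P(D₂)³·P(M)²) = (0.0229)·(8.28)² / ((0.0475)²·(6.45)³·(0.0101)²) = 25400
Qₚ = 25400 > Kₚ = 5920, so the reverse reaction proceeds.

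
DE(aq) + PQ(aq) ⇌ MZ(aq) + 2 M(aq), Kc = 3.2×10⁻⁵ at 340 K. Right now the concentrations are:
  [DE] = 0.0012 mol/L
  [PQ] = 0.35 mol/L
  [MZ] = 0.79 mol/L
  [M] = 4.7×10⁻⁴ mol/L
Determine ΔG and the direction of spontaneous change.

Qc = [MZ]·[M]² / ([DE]·[PQ]) = (0.79)·(4.7×10⁻⁴)² / ((0.0012)·(0.35)) = 4.16×10⁻⁴
ΔG = RT ln(Qc/Kc) = (8.314 J mol⁻¹ K⁻¹)(340 K) × ln(4.16×10⁻⁴/3.2×10⁻⁵)
   = (2.827 kJ/mol)(2.565) = 7.25 kJ/mol
ΔG > 0, so the forward reaction is non-spontaneous (proceeds in reverse).

ΔG = 7.25 kJ/mol; the forward reaction is non-spontaneous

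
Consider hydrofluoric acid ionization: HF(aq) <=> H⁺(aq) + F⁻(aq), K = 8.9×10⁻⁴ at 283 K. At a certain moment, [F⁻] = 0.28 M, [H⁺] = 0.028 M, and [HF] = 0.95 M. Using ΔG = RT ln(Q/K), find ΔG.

ΔG = 5.24 kJ/mol

Q = [H⁺]·[F⁻] / [HF] = (0.028)·(0.28) / (0.95) = 0.00825
ΔG = RT ln(Q/K) = (8.314 J mol⁻¹ K⁻¹)(283 K) × ln(0.00825/8.9×10⁻⁴)
   = (2.353 kJ/mol)(2.227) = 5.24 kJ/mol
ΔG > 0, so the forward reaction is non-spontaneous (proceeds in reverse).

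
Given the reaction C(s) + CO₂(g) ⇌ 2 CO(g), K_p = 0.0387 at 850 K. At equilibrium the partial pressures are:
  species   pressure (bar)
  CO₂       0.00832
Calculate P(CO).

P(CO) = 0.0179 bar

(C is a pure solid — omitted from K_p.)
At equilibrium, K_p = P(CO)² / P(CO₂) = 0.0387.
(P(CO))² / (0.00832) = 0.0387
P(CO)² = 3.22e-4 ⇒ P(CO) = 0.0179 bar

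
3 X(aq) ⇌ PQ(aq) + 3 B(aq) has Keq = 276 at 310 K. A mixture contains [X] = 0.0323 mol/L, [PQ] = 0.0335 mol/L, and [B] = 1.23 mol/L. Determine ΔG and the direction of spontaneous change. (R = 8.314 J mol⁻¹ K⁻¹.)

Q = [PQ]·[B]³ / [X]³ = (0.0335)·(1.23)³ / (0.0323)³ = 1850
ΔG = RT ln(Q/Keq) = (8.314 J mol⁻¹ K⁻¹)(310 K) × ln(1850/276)
   = (2.577 kJ/mol)(1.903) = 4.90 kJ/mol
ΔG > 0, so the forward reaction is non-spontaneous (proceeds in reverse).

ΔG = 4.90 kJ/mol; the forward reaction is non-spontaneous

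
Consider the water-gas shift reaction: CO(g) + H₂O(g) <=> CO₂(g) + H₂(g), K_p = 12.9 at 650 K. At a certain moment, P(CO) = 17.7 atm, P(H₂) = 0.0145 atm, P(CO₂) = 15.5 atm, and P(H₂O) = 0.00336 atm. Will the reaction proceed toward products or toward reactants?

forward (toward products)

Q_p = P(CO₂)·P(H₂) / (P(CO)·P(H₂O)) = (15.5)·(0.0145) / ((17.7)·(0.00336)) = 3.78
Q_p = 3.78 < K_p = 12.9, so the forward reaction proceeds.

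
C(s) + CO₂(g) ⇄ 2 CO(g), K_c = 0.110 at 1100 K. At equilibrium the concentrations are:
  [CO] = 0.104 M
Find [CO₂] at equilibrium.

[CO₂] = 0.0983 M

(C is a pure solid — omitted from K_c.)
At equilibrium, K_c = [CO]² / [CO₂] = 0.110.
(0.104)² / ([CO₂]) = 0.110
[CO₂] = 0.0983 M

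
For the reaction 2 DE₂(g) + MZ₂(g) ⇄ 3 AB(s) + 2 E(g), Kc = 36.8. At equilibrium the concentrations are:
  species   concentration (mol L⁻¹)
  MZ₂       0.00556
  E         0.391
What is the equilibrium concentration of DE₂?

[DE₂] = 0.864 mol L⁻¹

(AB is a pure solid — omitted from Kc.)
At equilibrium, Kc = [E]² / ([DE₂]²·[MZ₂]) = 36.8.
(0.391)² / (([DE₂])²·(0.00556)) = 36.8
[DE₂]² = 0.747 ⇒ [DE₂] = 0.864 mol L⁻¹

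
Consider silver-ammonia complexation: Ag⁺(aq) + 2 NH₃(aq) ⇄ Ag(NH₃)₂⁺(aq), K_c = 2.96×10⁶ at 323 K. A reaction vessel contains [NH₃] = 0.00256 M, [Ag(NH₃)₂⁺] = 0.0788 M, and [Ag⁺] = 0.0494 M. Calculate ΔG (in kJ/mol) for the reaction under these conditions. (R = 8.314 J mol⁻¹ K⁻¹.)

ΔG = -6.71 kJ/mol

Q_c = [Ag(NH₃)₂⁺] / ([Ag⁺]·[NH₃]²) = (0.0788) / ((0.0494)·(0.00256)²) = 2.43×10⁵
ΔG = RT ln(Q_c/K_c) = (8.314 J mol⁻¹ K⁻¹)(323 K) × ln(2.43×10⁵/2.96×10⁶)
   = (2.685 kJ/mol)(-2.500) = -6.71 kJ/mol
ΔG < 0, so the forward reaction is spontaneous (proceeds forward).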